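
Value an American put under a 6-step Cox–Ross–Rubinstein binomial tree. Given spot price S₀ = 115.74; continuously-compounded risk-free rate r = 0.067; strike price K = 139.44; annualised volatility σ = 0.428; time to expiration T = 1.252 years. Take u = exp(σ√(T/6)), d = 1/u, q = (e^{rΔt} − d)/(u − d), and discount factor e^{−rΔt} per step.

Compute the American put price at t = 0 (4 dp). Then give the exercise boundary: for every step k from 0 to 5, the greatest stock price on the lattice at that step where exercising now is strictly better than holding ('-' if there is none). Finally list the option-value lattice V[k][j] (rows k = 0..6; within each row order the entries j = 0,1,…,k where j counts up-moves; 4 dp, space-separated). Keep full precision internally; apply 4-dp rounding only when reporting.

Δt=0.20867, u=1.21593, d=0.82241, q=0.48705, disc=e^(-rΔt)=0.98612
k=6 terminal: V=max(K-S,0) → 103.6280 86.4923 61.1574 23.7000 0.0000 0.0000 0.0000
k=5: j=0 S=43.5449 intr=95.8951 cont=93.9592 V=95.8951[EX]; j=1 S=64.3807 intr=75.0593 cont=73.1234 V=75.0593[EX]; j=2 S=95.1863 intr=44.2537 cont=42.3178 V=44.2537[EX]; j=3 S=140.7319 intr=0.0000 cont=11.9880 V=11.9880[hold]; j=4 S=208.0707 intr=0.0000 cont=0.0000 V=0.0000[hold]; j=5 S=307.6305 intr=0.0000 cont=0.0000 V=0.0000[hold]  S*(5)=95.1863
k=4: j=0 S=52.9477 intr=86.4923 cont=84.5564 V=86.4923[EX]; j=1 S=78.2826 intr=61.1574 cont=59.2215 V=61.1574[EX]; j=2 S=115.7400 intr=23.7000 cont=28.1424 V=28.1424[hold]; j=3 S=171.1204 intr=0.0000 cont=6.0638 V=6.0638[hold]; j=4 S=252.9998 intr=0.0000 cont=0.0000 V=0.0000[hold]  S*(4)=78.2826
k=3: j=0 S=64.3807 intr=75.0593 cont=73.1234 V=75.0593[EX]; j=1 S=95.1863 intr=44.2537 cont=44.4515 V=44.4515[hold]; j=2 S=140.7319 intr=0.0000 cont=17.1475 V=17.1475[hold]; j=3 S=208.0707 intr=0.0000 cont=3.0672 V=3.0672[hold]  S*(3)=64.3807
k=2: j=0 S=78.2826 intr=61.1574 cont=59.3165 V=61.1574[EX]; j=1 S=115.7400 intr=23.7000 cont=30.7204 V=30.7204[hold]; j=2 S=171.1204 intr=0.0000 cont=10.1468 V=10.1468[hold]  S*(2)=78.2826
k=1: j=0 S=95.1863 intr=44.2537 cont=45.6897 V=45.6897[hold]; j=1 S=140.7319 intr=0.0000 cont=20.4126 V=20.4126[hold]  S*(1)=-
k=0: j=0 S=115.7400 intr=23.7000 cont=32.9150 V=32.9150[hold]  S*(0)=-

price = 32.9150
boundary = - - 78.2826 64.3807 78.2826 95.1863
tree:
32.9150
45.6897 20.4126
61.1574 30.7204 10.1468
75.0593 44.4515 17.1475 3.0672
86.4923 61.1574 28.1424 6.0638 0.0000
95.8951 75.0593 44.2537 11.9880 0.0000 0.0000
103.6280 86.4923 61.1574 23.7000 0.0000 0.0000 0.0000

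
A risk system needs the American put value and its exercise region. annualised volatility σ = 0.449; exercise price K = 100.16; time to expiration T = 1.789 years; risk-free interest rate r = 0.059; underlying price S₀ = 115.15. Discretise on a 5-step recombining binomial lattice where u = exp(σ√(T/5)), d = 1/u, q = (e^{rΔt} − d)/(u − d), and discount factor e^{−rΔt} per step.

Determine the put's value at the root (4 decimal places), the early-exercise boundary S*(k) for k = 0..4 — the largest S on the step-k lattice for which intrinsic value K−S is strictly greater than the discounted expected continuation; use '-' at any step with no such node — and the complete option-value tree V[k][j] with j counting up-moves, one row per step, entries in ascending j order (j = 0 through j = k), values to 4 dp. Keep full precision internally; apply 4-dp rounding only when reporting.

Δt=0.35780  u=1.30810  d=0.76447  q=0.47250  discount=0.97911
step 5 (expiry): payoffs max(K−S,0) = 70.0951 48.7152 12.1316 0.0000 0.0000 0.0000
step 4: (k=4,j=0): S=39.3279, (K−S)⁺=60.8321, hold=58.7399 ⇒ V=60.8321 exercise | (k=4,j=1): S=67.2949, (K−S)⁺=32.8651, hold=30.7729 ⇒ V=32.8651 exercise | (k=4,j=2): S=115.1500, (K−S)⁺=0.0000, hold=6.2657 ⇒ V=6.2657 continue | (k=4,j=3): S=197.0361, (K−S)⁺=0.0000, hold=0.0000 ⇒ V=0.0000 continue | (k=4,j=4): S=337.1534, (K−S)⁺=0.0000, hold=0.0000 ⇒ V=0.0000 continue  boundary S*=67.2949
step 3: (k=3,j=0): S=51.4448, (K−S)⁺=48.7152, hold=46.6230 ⇒ V=48.7152 exercise | (k=3,j=1): S=88.0284, (K−S)⁺=12.1316, hold=19.8729 ⇒ V=19.8729 continue | (k=3,j=2): S=150.6277, (K−S)⁺=0.0000, hold=3.2361 ⇒ V=3.2361 continue | (k=3,j=3): S=257.7428, (K−S)⁺=0.0000, hold=0.0000 ⇒ V=0.0000 continue  boundary S*=51.4448
step 2: (k=2,j=0): S=67.2949, (K−S)⁺=32.8651, hold=34.3542 ⇒ V=34.3542 continue | (k=2,j=1): S=115.1500, (K−S)⁺=0.0000, hold=11.7611 ⇒ V=11.7611 continue | (k=2,j=2): S=197.0361, (K−S)⁺=0.0000, hold=1.6714 ⇒ V=1.6714 continue  boundary S*=-
step 1: (k=1,j=0): S=88.0284, (K−S)⁺=12.1316, hold=23.1843 ⇒ V=23.1843 continue | (k=1,j=1): S=150.6277, (K−S)⁺=0.0000, hold=6.8476 ⇒ V=6.8476 continue  boundary S*=-
step 0: (k=0,j=0): S=115.1500, (K−S)⁺=0.0000, hold=15.1421 ⇒ V=15.1421 continue  boundary S*=-

price = 15.1421
boundary = - - - 51.4448 67.2949
tree:
15.1421
23.1843 6.8476
34.3542 11.7611 1.6714
48.7152 19.8729 3.2361 0.0000
60.8321 32.8651 6.2657 0.0000 0.0000
70.0951 48.7152 12.1316 0.0000 0.0000 0.0000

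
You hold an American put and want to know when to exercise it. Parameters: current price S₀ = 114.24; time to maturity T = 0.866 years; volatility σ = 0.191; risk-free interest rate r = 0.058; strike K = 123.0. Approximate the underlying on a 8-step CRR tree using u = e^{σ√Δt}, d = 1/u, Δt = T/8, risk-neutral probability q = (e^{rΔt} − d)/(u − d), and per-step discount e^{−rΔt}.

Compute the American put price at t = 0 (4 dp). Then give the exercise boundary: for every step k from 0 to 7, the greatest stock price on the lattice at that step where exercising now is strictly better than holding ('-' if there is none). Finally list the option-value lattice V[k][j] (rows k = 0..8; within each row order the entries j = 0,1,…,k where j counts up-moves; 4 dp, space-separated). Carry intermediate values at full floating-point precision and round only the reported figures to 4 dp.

price = 11.0177
boundary = - - 100.7476 107.2819 100.7476 107.2819 100.7476 107.2819
tree:
11.0177
15.9190 6.8768
22.2524 10.5880 3.7241
28.3887 15.7181 6.2427 1.5735
34.1513 22.2524 10.1178 2.9397 0.4016
39.5629 28.3887 15.7181 5.3572 0.8678 0.0000
44.6448 34.1513 22.2524 9.4254 1.8755 0.0000 0.0000
49.4173 39.5629 28.3887 15.7181 4.0534 0.0000 0.0000 0.0000
53.8990 44.6448 34.1513 22.2524 8.7600 0.0000 0.0000 0.0000 0.0000

Δt=0.10825, u=1.06486, d=0.93909, q=0.53437, disc=e^(-rΔt)=0.99374
k=8 terminal: V=max(K-S,0) → 53.8990 44.6448 34.1513 22.2524 8.7600 0.0000 0.0000 0.0000 0.0000
k=7: j=0 S=73.5827 intr=49.4173 cont=48.6474 V=49.4173[EX]; j=1 S=83.4371 intr=39.5629 cont=38.7930 V=39.5629[EX]; j=2 S=94.6113 intr=28.3887 cont=27.6189 V=28.3887[EX]; j=3 S=107.2819 intr=15.7181 cont=14.9483 V=15.7181[EX]; j=4 S=121.6494 intr=1.3506 cont=4.0534 V=4.0534[hold]; j=5 S=137.9410 intr=0.0000 cont=0.0000 V=0.0000[hold]; j=6 S=156.4145 intr=0.0000 cont=0.0000 V=0.0000[hold]; j=7 S=177.3620 intr=0.0000 cont=0.0000 V=0.0000[hold]  S*(7)=107.2819
k=6: j=0 S=78.3552 intr=44.6448 cont=43.8750 V=44.6448[EX]; j=1 S=88.8487 intr=34.1513 cont=33.3815 V=34.1513[EX]; j=2 S=100.7476 intr=22.2524 cont=21.4826 V=22.2524[EX]; j=3 S=114.2400 intr=8.7600 cont=9.4254 V=9.4254[hold]; j=4 S=129.5394 intr=0.0000 cont=1.8755 V=1.8755[hold]; j=5 S=146.8876 intr=0.0000 cont=0.0000 V=0.0000[hold]; j=6 S=166.5593 intr=0.0000 cont=0.0000 V=0.0000[hold]  S*(6)=100.7476
k=5: j=0 S=83.4371 intr=39.5629 cont=38.7930 V=39.5629[EX]; j=1 S=94.6113 intr=28.3887 cont=27.6189 V=28.3887[EX]; j=2 S=107.2819 intr=15.7181 cont=15.3016 V=15.7181[EX]; j=3 S=121.6494 intr=1.3506 cont=5.3572 V=5.3572[hold]; j=4 S=137.9410 intr=0.0000 cont=0.8678 V=0.8678[hold]; j=5 S=156.4145 intr=0.0000 cont=0.0000 V=0.0000[hold]  S*(5)=107.2819
k=4: j=0 S=88.8487 intr=34.1513 cont=33.3815 V=34.1513[EX]; j=1 S=100.7476 intr=22.2524 cont=21.4826 V=22.2524[EX]; j=2 S=114.2400 intr=8.7600 cont=10.1178 V=10.1178[hold]; j=3 S=129.5394 intr=0.0000 cont=2.9397 V=2.9397[hold]; j=4 S=146.8876 intr=0.0000 cont=0.4016 V=0.4016[hold]  S*(4)=100.7476
k=3: j=0 S=94.6113 intr=28.3887 cont=27.6189 V=28.3887[EX]; j=1 S=107.2819 intr=15.7181 cont=15.6693 V=15.7181[EX]; j=2 S=121.6494 intr=1.3506 cont=6.2427 V=6.2427[hold]; j=3 S=137.9410 intr=0.0000 cont=1.5735 V=1.5735[hold]  S*(3)=107.2819
k=2: j=0 S=100.7476 intr=22.2524 cont=21.4826 V=22.2524[EX]; j=1 S=114.2400 intr=8.7600 cont=10.5880 V=10.5880[hold]; j=2 S=129.5394 intr=0.0000 cont=3.7241 V=3.7241[hold]  S*(2)=100.7476
k=1: j=0 S=107.2819 intr=15.7181 cont=15.9190 V=15.9190[hold]; j=1 S=121.6494 intr=1.3506 cont=6.8768 V=6.8768[hold]  S*(1)=-
k=0: j=0 S=114.2400 intr=8.7600 cont=11.0177 V=11.0177[hold]  S*(0)=-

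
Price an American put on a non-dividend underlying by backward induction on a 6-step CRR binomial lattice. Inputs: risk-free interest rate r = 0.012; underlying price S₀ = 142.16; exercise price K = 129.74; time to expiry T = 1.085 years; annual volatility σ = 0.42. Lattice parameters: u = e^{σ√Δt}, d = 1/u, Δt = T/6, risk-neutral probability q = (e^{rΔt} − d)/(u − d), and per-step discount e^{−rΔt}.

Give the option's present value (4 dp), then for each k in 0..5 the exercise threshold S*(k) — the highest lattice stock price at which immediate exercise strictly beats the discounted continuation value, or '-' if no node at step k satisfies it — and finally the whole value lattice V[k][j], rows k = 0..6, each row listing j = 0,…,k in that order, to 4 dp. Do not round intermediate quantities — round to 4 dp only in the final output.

price = 17.5140
boundary = - - - - 69.5845 83.1914
tree:
17.5140
25.2851 8.5293
35.3072 13.7106 2.5240
47.2912 21.4909 4.6974 0.0000
60.1555 32.5040 8.7423 0.0000 0.0000
71.5369 46.5486 16.2704 0.0000 0.0000 0.0000
81.0567 60.1555 30.2808 0.0000 0.0000 0.0000 0.0000

params: Δt=0.18083 u=1.19555 d=0.83644 q=0.46152 e^(-rΔt)=0.99783
t_6 payoffs: 81.0567 60.1555 30.2808 0.0000 0.0000 0.0000 0.0000
t_5: node(5,0) S=58.2031 payoff=71.5369 vs cont=71.2557 → 71.5369 [stop]  node(5,1) S=83.1914 payoff=46.5486 vs cont=46.2673 → 46.5486 [stop]  node(5,2) S=118.9080 payoff=10.8320 vs cont=16.2704 → 16.2704 [wait]  node(5,3) S=169.9588 payoff=0.0000 vs cont=0.0000 → 0.0000 [wait]  node(5,4) S=242.9272 payoff=0.0000 vs cont=0.0000 → 0.0000 [wait]  node(5,5) S=347.2232 payoff=0.0000 vs cont=0.0000 → 0.0000 [wait]  ⇒ S*(5)=83.1914
t_4: node(4,0) S=69.5845 payoff=60.1555 vs cont=59.8743 → 60.1555 [stop]  node(4,1) S=99.4592 payoff=30.2808 vs cont=32.5040 → 32.5040 [wait]  node(4,2) S=142.1600 payoff=0.0000 vs cont=8.7423 → 8.7423 [wait]  node(4,3) S=203.1936 payoff=0.0000 vs cont=0.0000 → 0.0000 [wait]  node(4,4) S=290.4307 payoff=0.0000 vs cont=0.0000 → 0.0000 [wait]  ⇒ S*(4)=69.5845
t_3: node(3,0) S=83.1914 payoff=46.5486 vs cont=47.2912 → 47.2912 [wait]  node(3,1) S=118.9080 payoff=10.8320 vs cont=21.4909 → 21.4909 [wait]  node(3,2) S=169.9588 payoff=0.0000 vs cont=4.6974 → 4.6974 [wait]  node(3,3) S=242.9272 payoff=0.0000 vs cont=0.0000 → 0.0000 [wait]  ⇒ S*(3)=-
t_2: node(2,0) S=99.4592 payoff=30.2808 vs cont=35.3072 → 35.3072 [wait]  node(2,1) S=142.1600 payoff=0.0000 vs cont=13.7106 → 13.7106 [wait]  node(2,2) S=203.1936 payoff=0.0000 vs cont=2.5240 → 2.5240 [wait]  ⇒ S*(2)=-
t_1: node(1,0) S=118.9080 payoff=10.8320 vs cont=25.2851 → 25.2851 [wait]  node(1,1) S=169.9588 payoff=0.0000 vs cont=8.5293 → 8.5293 [wait]  ⇒ S*(1)=-
t_0: node(0,0) S=142.1600 payoff=0.0000 vs cont=17.5140 → 17.5140 [wait]  ⇒ S*(0)=-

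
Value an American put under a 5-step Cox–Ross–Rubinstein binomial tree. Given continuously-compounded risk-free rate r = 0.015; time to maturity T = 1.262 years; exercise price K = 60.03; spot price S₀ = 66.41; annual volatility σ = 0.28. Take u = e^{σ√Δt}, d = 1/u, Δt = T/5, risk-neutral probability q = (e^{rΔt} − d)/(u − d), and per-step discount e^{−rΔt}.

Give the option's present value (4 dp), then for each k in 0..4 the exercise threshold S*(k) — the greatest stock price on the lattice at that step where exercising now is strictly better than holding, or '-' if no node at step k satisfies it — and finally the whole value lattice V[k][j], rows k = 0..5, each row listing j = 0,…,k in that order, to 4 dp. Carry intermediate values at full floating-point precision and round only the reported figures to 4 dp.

price = 4.7478
boundary = - - - 43.5468 50.1243
tree:
4.7478
7.4312 1.8589
11.2949 3.2763 0.3277
16.4832 5.7261 0.6306 0.0000
22.1976 9.9057 1.2133 0.0000 0.0000
27.1621 16.4832 2.3346 0.0000 0.0000 0.0000

Δt=0.25240  u=1.15105  d=0.86878  q=0.47833  discount=0.99622
step 5 (expiry): payoffs max(K−S,0) = 27.1621 16.4832 2.3346 0.0000 0.0000 0.0000
step 4: (k=4,j=0): S=37.8324, (K−S)⁺=22.1976, hold=21.9707 ⇒ V=22.1976 exercise | (k=4,j=1): S=50.1243, (K−S)⁺=9.9057, hold=9.6788 ⇒ V=9.9057 exercise | (k=4,j=2): S=66.4100, (K−S)⁺=0.0000, hold=1.2133 ⇒ V=1.2133 continue | (k=4,j=3): S=87.9869, (K−S)⁺=0.0000, hold=0.0000 ⇒ V=0.0000 continue | (k=4,j=4): S=116.5743, (K−S)⁺=0.0000, hold=0.0000 ⇒ V=0.0000 continue  boundary S*=50.1243
step 3: (k=3,j=0): S=43.5468, (K−S)⁺=16.4832, hold=16.2563 ⇒ V=16.4832 exercise | (k=3,j=1): S=57.6954, (K−S)⁺=2.3346, hold=5.7261 ⇒ V=5.7261 continue | (k=3,j=2): S=76.4409, (K−S)⁺=0.0000, hold=0.6306 ⇒ V=0.6306 continue | (k=3,j=3): S=101.2769, (K−S)⁺=0.0000, hold=0.0000 ⇒ V=0.0000 continue  boundary S*=43.5468
step 2: (k=2,j=0): S=50.1243, (K−S)⁺=9.9057, hold=11.2949 ⇒ V=11.2949 continue | (k=2,j=1): S=66.4100, (K−S)⁺=0.0000, hold=3.2763 ⇒ V=3.2763 continue | (k=2,j=2): S=87.9869, (K−S)⁺=0.0000, hold=0.3277 ⇒ V=0.3277 continue  boundary S*=-
step 1: (k=1,j=0): S=57.6954, (K−S)⁺=2.3346, hold=7.4312 ⇒ V=7.4312 continue | (k=1,j=1): S=76.4409, (K−S)⁺=0.0000, hold=1.8589 ⇒ V=1.8589 continue  boundary S*=-
step 0: (k=0,j=0): S=66.4100, (K−S)⁺=0.0000, hold=4.7478 ⇒ V=4.7478 continue  boundary S*=-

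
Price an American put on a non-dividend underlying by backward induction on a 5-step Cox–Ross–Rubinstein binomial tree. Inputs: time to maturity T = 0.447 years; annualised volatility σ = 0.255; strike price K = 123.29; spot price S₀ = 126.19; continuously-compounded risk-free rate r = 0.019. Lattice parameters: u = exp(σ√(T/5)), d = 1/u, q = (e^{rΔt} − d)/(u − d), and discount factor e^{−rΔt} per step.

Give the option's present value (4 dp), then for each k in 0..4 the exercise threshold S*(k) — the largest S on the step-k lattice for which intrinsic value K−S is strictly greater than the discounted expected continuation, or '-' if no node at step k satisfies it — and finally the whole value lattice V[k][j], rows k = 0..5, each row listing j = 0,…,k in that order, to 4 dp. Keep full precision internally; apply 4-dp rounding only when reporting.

price = 7.0584
boundary = - - - 100.3892 108.3427
tree:
7.0584
10.8481 3.1712
16.1138 5.4505 0.8296
22.9008 9.1642 1.6361 0.0000
30.2704 14.9473 3.2267 0.0000 0.0000
37.0990 22.9008 6.3637 0.0000 0.0000 0.0000

Δt=0.08940  u=1.07923  d=0.92659  q=0.49209  discount=0.99830
step 5 (expiry): payoffs max(K−S,0) = 37.0990 22.9008 6.3637 0.0000 0.0000 0.0000
step 4: (k=4,j=0): S=93.0196, (K−S)⁺=30.2704, hold=30.0611 ⇒ V=30.2704 exercise | (k=4,j=1): S=108.3427, (K−S)⁺=14.9473, hold=14.7380 ⇒ V=14.9473 exercise | (k=4,j=2): S=126.1900, (K−S)⁺=0.0000, hold=3.2267 ⇒ V=3.2267 continue | (k=4,j=3): S=146.9773, (K−S)⁺=0.0000, hold=0.0000 ⇒ V=0.0000 continue | (k=4,j=4): S=171.1888, (K−S)⁺=0.0000, hold=0.0000 ⇒ V=0.0000 continue  boundary S*=108.3427
step 3: (k=3,j=0): S=100.3892, (K−S)⁺=22.9008, hold=22.6915 ⇒ V=22.9008 exercise | (k=3,j=1): S=116.9263, (K−S)⁺=6.3637, hold=9.1642 ⇒ V=9.1642 continue | (k=3,j=2): S=136.1876, (K−S)⁺=0.0000, hold=1.6361 ⇒ V=1.6361 continue | (k=3,j=3): S=158.6217, (K−S)⁺=0.0000, hold=0.0000 ⇒ V=0.0000 continue  boundary S*=100.3892
step 2: (k=2,j=0): S=108.3427, (K−S)⁺=14.9473, hold=16.1138 ⇒ V=16.1138 continue | (k=2,j=1): S=126.1900, (K−S)⁺=0.0000, hold=5.4505 ⇒ V=5.4505 continue | (k=2,j=2): S=146.9773, (K−S)⁺=0.0000, hold=0.8296 ⇒ V=0.8296 continue  boundary S*=-
step 1: (k=1,j=0): S=116.9263, (K−S)⁺=6.3637, hold=10.8481 ⇒ V=10.8481 continue | (k=1,j=1): S=136.1876, (K−S)⁺=0.0000, hold=3.1712 ⇒ V=3.1712 continue  boundary S*=-
step 0: (k=0,j=0): S=126.1900, (K−S)⁺=0.0000, hold=7.0584 ⇒ V=7.0584 continue  boundary S*=-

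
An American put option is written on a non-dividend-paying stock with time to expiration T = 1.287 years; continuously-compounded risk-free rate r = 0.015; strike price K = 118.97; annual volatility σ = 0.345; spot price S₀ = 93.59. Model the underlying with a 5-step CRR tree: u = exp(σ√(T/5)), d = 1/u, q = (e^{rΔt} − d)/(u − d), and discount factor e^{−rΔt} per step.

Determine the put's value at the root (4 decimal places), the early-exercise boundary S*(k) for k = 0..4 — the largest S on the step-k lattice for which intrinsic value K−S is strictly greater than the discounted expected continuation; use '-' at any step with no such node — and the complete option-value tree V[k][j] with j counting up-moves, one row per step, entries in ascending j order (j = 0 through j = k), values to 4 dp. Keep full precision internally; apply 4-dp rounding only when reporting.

params: Δt=0.25740 u=1.19129 d=0.83943 q=0.46735 e^(-rΔt)=0.99615
t_5 payoffs: 79.9626 63.6120 40.4079 7.4774 0.0000 0.0000
t_4: node(4,0) S=46.4690 payoff=72.5010 vs cont=72.0425 → 72.5010 [stop]  node(4,1) S=65.9472 payoff=53.0228 vs cont=52.5643 → 53.0228 [stop]  node(4,2) S=93.5900 payoff=25.3800 vs cont=24.9215 → 25.3800 [stop]  node(4,3) S=132.8197 payoff=0.0000 vs cont=3.9675 → 3.9675 [wait]  node(4,4) S=188.4930 payoff=0.0000 vs cont=0.0000 → 0.0000 [wait]  ⇒ S*(4)=93.5900
t_3: node(3,0) S=55.3580 payoff=63.6120 vs cont=63.1536 → 63.6120 [stop]  node(3,1) S=78.5621 payoff=40.4079 vs cont=39.9495 → 40.4079 [stop]  node(3,2) S=111.4926 payoff=7.4774 vs cont=15.3137 → 15.3137 [wait]  node(3,3) S=158.2264 payoff=0.0000 vs cont=2.1052 → 2.1052 [wait]  ⇒ S*(3)=78.5621
t_2: node(2,0) S=65.9472 payoff=53.0228 vs cont=52.5643 → 53.0228 [stop]  node(2,1) S=93.5900 payoff=25.3800 vs cont=28.5697 → 28.5697 [wait]  node(2,2) S=132.8197 payoff=0.0000 vs cont=9.1055 → 9.1055 [wait]  ⇒ S*(2)=65.9472
t_1: node(1,0) S=78.5621 payoff=40.4079 vs cont=41.4344 → 41.4344 [wait]  node(1,1) S=111.4926 payoff=7.4774 vs cont=19.3981 → 19.3981 [wait]  ⇒ S*(1)=-
t_0: node(0,0) S=93.5900 payoff=25.3800 vs cont=31.0158 → 31.0158 [wait]  ⇒ S*(0)=-

price = 31.0158
boundary = - - 65.9472 78.5621 93.5900
tree:
31.0158
41.4344 19.3981
53.0228 28.5697 9.1055
63.6120 40.4079 15.3137 2.1052
72.5010 53.0228 25.3800 3.9675 0.0000
79.9626 63.6120 40.4079 7.4774 0.0000 0.0000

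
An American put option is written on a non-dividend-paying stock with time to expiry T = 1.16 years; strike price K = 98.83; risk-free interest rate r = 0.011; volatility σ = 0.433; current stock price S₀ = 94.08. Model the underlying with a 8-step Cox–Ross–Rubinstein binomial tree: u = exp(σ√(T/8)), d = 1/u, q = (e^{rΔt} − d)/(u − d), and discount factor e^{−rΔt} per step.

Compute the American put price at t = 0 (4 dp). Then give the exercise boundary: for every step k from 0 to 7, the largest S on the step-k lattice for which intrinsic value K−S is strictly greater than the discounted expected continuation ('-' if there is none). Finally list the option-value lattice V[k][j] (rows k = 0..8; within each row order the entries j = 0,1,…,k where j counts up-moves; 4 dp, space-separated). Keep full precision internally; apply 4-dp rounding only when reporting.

price = 19.6649
boundary = - - - - 48.6484 57.3688 67.6524 79.7793
tree:
19.6649
26.1036 12.2855
33.6223 17.4973 6.2997
41.8547 24.2165 9.7861 2.2891
50.1816 32.3678 14.8719 3.9375 0.3905
57.5764 41.4612 21.9618 6.7230 0.7292 0.0000
63.8472 50.1816 31.1776 11.3782 1.3619 0.0000 0.0000
69.1648 57.5764 41.4612 19.0507 2.5434 0.0000 0.0000 0.0000
73.6741 63.8472 50.1816 31.1776 4.7500 0.0000 0.0000 0.0000 0.0000

Δt=0.14500, u=1.17925, d=0.84799, q=0.46369, disc=e^(-rΔt)=0.99841
k=8 terminal: V=max(K-S,0) → 73.6741 63.8472 50.1816 31.1776 4.7500 0.0000 0.0000 0.0000 0.0000
k=7: j=0 S=29.6652 intr=69.1648 cont=69.0073 V=69.1648[EX]; j=1 S=41.2536 intr=57.5764 cont=57.4189 V=57.5764[EX]; j=2 S=57.3688 intr=41.4612 cont=41.3037 V=41.4612[EX]; j=3 S=79.7793 intr=19.0507 cont=18.8932 V=19.0507[EX]; j=4 S=110.9442 intr=0.0000 cont=2.5434 V=2.5434[hold]; j=5 S=154.2832 intr=0.0000 cont=0.0000 V=0.0000[hold]; j=6 S=214.5522 intr=0.0000 cont=0.0000 V=0.0000[hold]; j=7 S=298.3645 intr=0.0000 cont=0.0000 V=0.0000[hold]  S*(7)=79.7793
k=6: j=0 S=34.9828 intr=63.8472 cont=63.6897 V=63.8472[EX]; j=1 S=48.6484 intr=50.1816 cont=50.0241 V=50.1816[EX]; j=2 S=67.6524 intr=31.1776 cont=31.0201 V=31.1776[EX]; j=3 S=94.0800 intr=4.7500 cont=11.3782 V=11.3782[hold]; j=4 S=130.8313 intr=0.0000 cont=1.3619 V=1.3619[hold]; j=5 S=181.9390 intr=0.0000 cont=0.0000 V=0.0000[hold]; j=6 S=253.0114 intr=0.0000 cont=0.0000 V=0.0000[hold]  S*(6)=67.6524
k=5: j=0 S=41.2536 intr=57.5764 cont=57.4189 V=57.5764[EX]; j=1 S=57.3688 intr=41.4612 cont=41.3037 V=41.4612[EX]; j=2 S=79.7793 intr=19.0507 cont=21.9618 V=21.9618[hold]; j=3 S=110.9442 intr=0.0000 cont=6.7230 V=6.7230[hold]; j=4 S=154.2832 intr=0.0000 cont=0.7292 V=0.7292[hold]; j=5 S=214.5522 intr=0.0000 cont=0.0000 V=0.0000[hold]  S*(5)=57.3688
k=4: j=0 S=48.6484 intr=50.1816 cont=50.0241 V=50.1816[EX]; j=1 S=67.6524 intr=31.1776 cont=32.3678 V=32.3678[hold]; j=2 S=94.0800 intr=4.7500 cont=14.8719 V=14.8719[hold]; j=3 S=130.8313 intr=0.0000 cont=3.9375 V=3.9375[hold]; j=4 S=181.9390 intr=0.0000 cont=0.3905 V=0.3905[hold]  S*(4)=48.6484
k=3: j=0 S=57.3688 intr=41.4612 cont=41.8547 V=41.8547[hold]; j=1 S=79.7793 intr=19.0507 cont=24.2165 V=24.2165[hold]; j=2 S=110.9442 intr=0.0000 cont=9.7861 V=9.7861[hold]; j=3 S=154.2832 intr=0.0000 cont=2.2891 V=2.2891[hold]  S*(3)=-
k=2: j=0 S=67.6524 intr=31.1776 cont=33.6223 V=33.6223[hold]; j=1 S=94.0800 intr=4.7500 cont=17.4973 V=17.4973[hold]; j=2 S=130.8313 intr=0.0000 cont=6.2997 V=6.2997[hold]  S*(2)=-
k=1: j=0 S=79.7793 intr=19.0507 cont=26.1036 V=26.1036[hold]; j=1 S=110.9442 intr=0.0000 cont=12.2855 V=12.2855[hold]  S*(1)=-
k=0: j=0 S=94.0800 intr=4.7500 cont=19.6649 V=19.6649[hold]  S*(0)=-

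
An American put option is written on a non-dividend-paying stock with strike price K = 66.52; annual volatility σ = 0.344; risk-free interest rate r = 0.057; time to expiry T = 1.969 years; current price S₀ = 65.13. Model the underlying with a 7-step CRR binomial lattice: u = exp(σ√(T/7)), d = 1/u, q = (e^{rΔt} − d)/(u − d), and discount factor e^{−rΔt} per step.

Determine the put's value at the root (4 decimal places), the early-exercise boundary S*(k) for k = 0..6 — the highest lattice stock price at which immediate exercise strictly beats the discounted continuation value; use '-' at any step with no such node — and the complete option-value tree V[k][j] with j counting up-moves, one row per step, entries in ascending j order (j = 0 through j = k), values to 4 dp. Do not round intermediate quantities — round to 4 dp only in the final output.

Δt=0.28129, u=1.20015, d=0.83323, q=0.49856, disc=e^(-rΔt)=0.98409
k=7 terminal: V=max(K-S,0) → 48.3591 40.3619 28.8430 12.2517 0.0000 0.0000 0.0000 0.0000
k=6: j=0 S=21.7957 intr=44.7243 cont=43.6662 V=44.7243[EX]; j=1 S=31.3936 intr=35.1264 cont=34.0683 V=35.1264[EX]; j=2 S=45.2180 intr=21.3020 cont=20.2440 V=21.3020[EX]; j=3 S=65.1300 intr=1.3900 cont=6.0457 V=6.0457[hold]; j=4 S=93.8104 intr=0.0000 cont=0.0000 V=0.0000[hold]; j=5 S=135.1203 intr=0.0000 cont=0.0000 V=0.0000[hold]; j=6 S=194.6214 intr=0.0000 cont=0.0000 V=0.0000[hold]  S*(6)=45.2180
k=5: j=0 S=26.1581 intr=40.3619 cont=39.3039 V=40.3619[EX]; j=1 S=37.6770 intr=28.8430 cont=27.7850 V=28.8430[EX]; j=2 S=54.2683 intr=12.2517 cont=13.4779 V=13.4779[hold]; j=3 S=78.1657 intr=0.0000 cont=2.9833 V=2.9833[hold]; j=4 S=112.5864 intr=0.0000 cont=0.0000 V=0.0000[hold]; j=5 S=162.1644 intr=0.0000 cont=0.0000 V=0.0000[hold]  S*(5)=37.6770
k=4: j=0 S=31.3936 intr=35.1264 cont=34.0683 V=35.1264[EX]; j=1 S=45.2180 intr=21.3020 cont=20.8456 V=21.3020[EX]; j=2 S=65.1300 intr=1.3900 cont=8.1145 V=8.1145[hold]; j=3 S=93.8104 intr=0.0000 cont=1.4722 V=1.4722[hold]; j=4 S=135.1203 intr=0.0000 cont=0.0000 V=0.0000[hold]  S*(4)=45.2180
k=3: j=0 S=37.6770 intr=28.8430 cont=27.7850 V=28.8430[EX]; j=1 S=54.2683 intr=12.2517 cont=14.4930 V=14.4930[hold]; j=2 S=78.1657 intr=0.0000 cont=4.7265 V=4.7265[hold]; j=3 S=112.5864 intr=0.0000 cont=0.7264 V=0.7264[hold]  S*(3)=37.6770
k=2: j=0 S=45.2180 intr=21.3020 cont=21.3436 V=21.3436[hold]; j=1 S=65.1300 intr=1.3900 cont=9.4707 V=9.4707[hold]; j=2 S=93.8104 intr=0.0000 cont=2.6888 V=2.6888[hold]  S*(2)=-
k=1: j=0 S=54.2683 intr=12.2517 cont=15.1789 V=15.1789[hold]; j=1 S=78.1657 intr=0.0000 cont=5.9926 V=5.9926[hold]  S*(1)=-
k=0: j=0 S=65.1300 intr=1.3900 cont=10.4303 V=10.4303[hold]  S*(0)=-

price = 10.4303
boundary = - - - 37.6770 45.2180 37.6770 45.2180
tree:
10.4303
15.1789 5.9926
21.3436 9.4707 2.6888
28.8430 14.4930 4.7265 0.7264
35.1264 21.3020 8.1145 1.4722 0.0000
40.3619 28.8430 13.4779 2.9833 0.0000 0.0000
44.7243 35.1264 21.3020 6.0457 0.0000 0.0000 0.0000
48.3591 40.3619 28.8430 12.2517 0.0000 0.0000 0.0000 0.0000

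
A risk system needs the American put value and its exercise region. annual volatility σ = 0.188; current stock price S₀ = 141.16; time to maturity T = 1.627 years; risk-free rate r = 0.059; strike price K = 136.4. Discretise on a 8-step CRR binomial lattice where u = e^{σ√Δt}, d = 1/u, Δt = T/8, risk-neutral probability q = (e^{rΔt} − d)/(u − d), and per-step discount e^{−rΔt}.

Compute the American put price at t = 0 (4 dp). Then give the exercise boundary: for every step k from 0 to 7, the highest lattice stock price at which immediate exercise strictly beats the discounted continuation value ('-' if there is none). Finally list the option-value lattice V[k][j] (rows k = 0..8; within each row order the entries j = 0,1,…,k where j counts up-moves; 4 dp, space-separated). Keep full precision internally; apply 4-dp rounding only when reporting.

price = 6.8094
boundary = - - - 109.4586 119.1435 109.4586 119.1435 109.4586
tree:
6.8094
11.1390 3.4154
17.6455 6.0584 1.3273
26.9414 10.4247 2.6179 0.3001
35.8391 17.2565 5.0621 0.6749 0.0000
44.0135 26.9414 9.5285 1.5177 0.0000 0.0000
51.5234 35.8391 17.2565 3.4128 0.0000 0.0000 0.0000
58.4228 44.0135 26.9414 7.6741 0.0000 0.0000 0.0000 0.0000
64.7614 51.5234 35.8391 17.2565 0.0000 0.0000 0.0000 0.0000 0.0000

params: Δt=0.20338 u=1.08848 d=0.91871 q=0.54992 e^(-rΔt)=0.98807
t_8 payoffs: 64.7614 51.5234 35.8391 17.2565 0.0000 0.0000 0.0000 0.0000 0.0000
t_7: node(7,0) S=77.9772 payoff=58.4228 vs cont=56.7959 → 58.4228 [stop]  node(7,1) S=92.3865 payoff=44.0135 vs cont=42.3866 → 44.0135 [stop]  node(7,2) S=109.4586 payoff=26.9414 vs cont=25.3145 → 26.9414 [stop]  node(7,3) S=129.6854 payoff=6.7146 vs cont=7.6741 → 7.6741 [wait]  node(7,4) S=153.6499 payoff=0.0000 vs cont=0.0000 → 0.0000 [wait]  node(7,5) S=182.0428 payoff=0.0000 vs cont=0.0000 → 0.0000 [wait]  node(7,6) S=215.6824 payoff=0.0000 vs cont=0.0000 → 0.0000 [wait]  node(7,7) S=255.5382 payoff=0.0000 vs cont=0.0000 → 0.0000 [wait]  ⇒ S*(7)=109.4586
t_6: node(6,0) S=84.8766 payoff=51.5234 vs cont=49.8965 → 51.5234 [stop]  node(6,1) S=100.5609 payoff=35.8391 vs cont=34.2122 → 35.8391 [stop]  node(6,2) S=119.1435 payoff=17.2565 vs cont=16.1509 → 17.2565 [stop]  node(6,3) S=141.1600 payoff=0.0000 vs cont=3.4128 → 3.4128 [wait]  node(6,4) S=167.2449 payoff=0.0000 vs cont=0.0000 → 0.0000 [wait]  node(6,5) S=198.1500 payoff=0.0000 vs cont=0.0000 → 0.0000 [wait]  node(6,6) S=234.7660 payoff=0.0000 vs cont=0.0000 → 0.0000 [wait]  ⇒ S*(6)=119.1435
t_5: node(5,0) S=92.3865 payoff=44.0135 vs cont=42.3866 → 44.0135 [stop]  node(5,1) S=109.4586 payoff=26.9414 vs cont=25.3145 → 26.9414 [stop]  node(5,2) S=129.6854 payoff=6.7146 vs cont=9.5285 → 9.5285 [wait]  node(5,3) S=153.6499 payoff=0.0000 vs cont=1.5177 → 1.5177 [wait]  node(5,4) S=182.0428 payoff=0.0000 vs cont=0.0000 → 0.0000 [wait]  node(5,5) S=215.6824 payoff=0.0000 vs cont=0.0000 → 0.0000 [wait]  ⇒ S*(5)=109.4586
t_4: node(4,0) S=100.5609 payoff=35.8391 vs cont=34.2122 → 35.8391 [stop]  node(4,1) S=119.1435 payoff=17.2565 vs cont=17.1585 → 17.2565 [stop]  node(4,2) S=141.1600 payoff=0.0000 vs cont=5.0621 → 5.0621 [wait]  node(4,3) S=167.2449 payoff=0.0000 vs cont=0.6749 → 0.6749 [wait]  node(4,4) S=198.1500 payoff=0.0000 vs cont=0.0000 → 0.0000 [wait]  ⇒ S*(4)=119.1435
t_3: node(3,0) S=109.4586 payoff=26.9414 vs cont=25.3145 → 26.9414 [stop]  node(3,1) S=129.6854 payoff=6.7146 vs cont=10.4247 → 10.4247 [wait]  node(3,2) S=153.6499 payoff=0.0000 vs cont=2.6179 → 2.6179 [wait]  node(3,3) S=182.0428 payoff=0.0000 vs cont=0.3001 → 0.3001 [wait]  ⇒ S*(3)=109.4586
t_2: node(2,0) S=119.1435 payoff=17.2565 vs cont=17.6455 → 17.6455 [wait]  node(2,1) S=141.1600 payoff=0.0000 vs cont=6.0584 → 6.0584 [wait]  node(2,2) S=167.2449 payoff=0.0000 vs cont=1.3273 → 1.3273 [wait]  ⇒ S*(2)=-
t_1: node(1,0) S=129.6854 payoff=6.7146 vs cont=11.1390 → 11.1390 [wait]  node(1,1) S=153.6499 payoff=0.0000 vs cont=3.4154 → 3.4154 [wait]  ⇒ S*(1)=-
t_0: node(0,0) S=141.1600 payoff=0.0000 vs cont=6.8094 → 6.8094 [wait]  ⇒ S*(0)=-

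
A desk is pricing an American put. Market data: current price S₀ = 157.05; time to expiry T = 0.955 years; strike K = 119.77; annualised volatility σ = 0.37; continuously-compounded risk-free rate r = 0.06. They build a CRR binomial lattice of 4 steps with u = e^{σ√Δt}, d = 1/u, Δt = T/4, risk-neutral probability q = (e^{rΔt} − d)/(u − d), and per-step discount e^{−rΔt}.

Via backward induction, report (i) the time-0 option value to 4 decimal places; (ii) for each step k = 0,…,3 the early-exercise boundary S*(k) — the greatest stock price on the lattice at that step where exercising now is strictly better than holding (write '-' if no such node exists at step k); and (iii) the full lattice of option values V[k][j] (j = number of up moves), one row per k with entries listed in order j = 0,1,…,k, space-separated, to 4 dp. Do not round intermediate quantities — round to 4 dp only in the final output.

price = 5.3961
boundary = - - - 91.3041
tree:
5.3961
9.5759 1.2827
16.7014 2.5746 0.0000
28.4659 5.1677 0.0000 0.0000
43.5666 10.3728 0.0000 0.0000 0.0000

Δt=0.23875, u=1.19816, d=0.83461, q=0.49461, disc=e^(-rΔt)=0.98578
k=4 terminal: V=max(K-S,0) → 43.5666 10.3728 0.0000 0.0000 0.0000
k=3: j=0 S=91.3041 intr=28.4659 cont=26.7624 V=28.4659[EX]; j=1 S=131.0757 intr=0.0000 cont=5.1677 V=5.1677[hold]; j=2 S=188.1715 intr=0.0000 cont=0.0000 V=0.0000[hold]; j=3 S=270.1380 intr=0.0000 cont=0.0000 V=0.0000[hold]  S*(3)=91.3041
k=2: j=0 S=109.3972 intr=10.3728 cont=16.7014 V=16.7014[hold]; j=1 S=157.0500 intr=0.0000 cont=2.5746 V=2.5746[hold]; j=2 S=225.4601 intr=0.0000 cont=0.0000 V=0.0000[hold]  S*(2)=-
k=1: j=0 S=131.0757 intr=0.0000 cont=9.5759 V=9.5759[hold]; j=1 S=188.1715 intr=0.0000 cont=1.2827 V=1.2827[hold]  S*(1)=-
k=0: j=0 S=157.0500 intr=0.0000 cont=5.3961 V=5.3961[hold]  S*(0)=-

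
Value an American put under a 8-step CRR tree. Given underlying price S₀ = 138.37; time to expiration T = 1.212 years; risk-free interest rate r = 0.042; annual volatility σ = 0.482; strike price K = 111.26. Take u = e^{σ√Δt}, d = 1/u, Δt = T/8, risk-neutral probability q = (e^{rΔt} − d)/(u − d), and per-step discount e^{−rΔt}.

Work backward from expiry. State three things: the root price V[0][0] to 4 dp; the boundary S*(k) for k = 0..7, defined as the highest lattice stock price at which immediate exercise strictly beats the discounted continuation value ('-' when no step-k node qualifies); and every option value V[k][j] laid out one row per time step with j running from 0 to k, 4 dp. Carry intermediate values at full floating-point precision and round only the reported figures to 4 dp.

price = 13.2823
boundary = - - - - - 54.1570 65.3329 78.8151
tree:
13.2823
18.9576 7.0665
26.3352 10.9006 2.8414
35.4407 16.4308 4.8161 0.6546
45.9570 24.0702 8.0445 1.2432 0.0000
57.1030 34.0195 13.1841 2.3614 0.0000 0.0000
66.3672 45.9271 21.0617 4.4851 0.0000 0.0000 0.0000
74.0466 57.1030 32.4449 8.5189 0.0000 0.0000 0.0000 0.0000
80.4124 66.3672 45.9271 16.1805 0.0000 0.0000 0.0000 0.0000 0.0000

Δt=0.15150, u=1.20636, d=0.82894, q=0.47015, disc=e^(-rΔt)=0.99366
k=8 terminal: V=max(K-S,0) → 80.4124 66.3672 45.9271 16.1805 0.0000 0.0000 0.0000 0.0000 0.0000
k=7: j=0 S=37.2134 intr=74.0466 cont=73.3409 V=74.0466[EX]; j=1 S=54.1570 intr=57.1030 cont=56.3973 V=57.1030[EX]; j=2 S=78.8151 intr=32.4449 cont=31.7392 V=32.4449[EX]; j=3 S=114.7003 intr=0.0000 cont=8.5189 V=8.5189[hold]; j=4 S=166.9243 intr=0.0000 cont=0.0000 V=0.0000[hold]; j=5 S=242.9262 intr=0.0000 cont=0.0000 V=0.0000[hold]; j=6 S=353.5326 intr=0.0000 cont=0.0000 V=0.0000[hold]; j=7 S=514.4988 intr=0.0000 cont=0.0000 V=0.0000[hold]  S*(7)=78.8151
k=6: j=0 S=44.8928 intr=66.3672 cont=65.6615 V=66.3672[EX]; j=1 S=65.3329 intr=45.9271 cont=45.2214 V=45.9271[EX]; j=2 S=95.0795 intr=16.1805 cont=21.0617 V=21.0617[hold]; j=3 S=138.3700 intr=0.0000 cont=4.4851 V=4.4851[hold]; j=4 S=201.3710 intr=0.0000 cont=0.0000 V=0.0000[hold]; j=5 S=293.0569 intr=0.0000 cont=0.0000 V=0.0000[hold]; j=6 S=426.4881 intr=0.0000 cont=0.0000 V=0.0000[hold]  S*(6)=65.3329
k=5: j=0 S=54.1570 intr=57.1030 cont=56.3973 V=57.1030[EX]; j=1 S=78.8151 intr=32.4449 cont=34.0195 V=34.0195[hold]; j=2 S=114.7003 intr=0.0000 cont=13.1841 V=13.1841[hold]; j=3 S=166.9243 intr=0.0000 cont=2.3614 V=2.3614[hold]; j=4 S=242.9262 intr=0.0000 cont=0.0000 V=0.0000[hold]; j=5 S=353.5326 intr=0.0000 cont=0.0000 V=0.0000[hold]  S*(5)=54.1570
k=4: j=0 S=65.3329 intr=45.9271 cont=45.9570 V=45.9570[hold]; j=1 S=95.0795 intr=16.1805 cont=24.0702 V=24.0702[hold]; j=2 S=138.3700 intr=0.0000 cont=8.0445 V=8.0445[hold]; j=3 S=201.3710 intr=0.0000 cont=1.2432 V=1.2432[hold]; j=4 S=293.0569 intr=0.0000 cont=0.0000 V=0.0000[hold]  S*(4)=-
k=3: j=0 S=78.8151 intr=32.4449 cont=35.4407 V=35.4407[hold]; j=1 S=114.7003 intr=0.0000 cont=16.4308 V=16.4308[hold]; j=2 S=166.9243 intr=0.0000 cont=4.8161 V=4.8161[hold]; j=3 S=242.9262 intr=0.0000 cont=0.6546 V=0.6546[hold]  S*(3)=-
k=2: j=0 S=95.0795 intr=16.1805 cont=26.3352 V=26.3352[hold]; j=1 S=138.3700 intr=0.0000 cont=10.9006 V=10.9006[hold]; j=2 S=201.3710 intr=0.0000 cont=2.8414 V=2.8414[hold]  S*(2)=-
k=1: j=0 S=114.7003 intr=0.0000 cont=18.9576 V=18.9576[hold]; j=1 S=166.9243 intr=0.0000 cont=7.0665 V=7.0665[hold]  S*(1)=-
k=0: j=0 S=138.3700 intr=0.0000 cont=13.2823 V=13.2823[hold]  S*(0)=-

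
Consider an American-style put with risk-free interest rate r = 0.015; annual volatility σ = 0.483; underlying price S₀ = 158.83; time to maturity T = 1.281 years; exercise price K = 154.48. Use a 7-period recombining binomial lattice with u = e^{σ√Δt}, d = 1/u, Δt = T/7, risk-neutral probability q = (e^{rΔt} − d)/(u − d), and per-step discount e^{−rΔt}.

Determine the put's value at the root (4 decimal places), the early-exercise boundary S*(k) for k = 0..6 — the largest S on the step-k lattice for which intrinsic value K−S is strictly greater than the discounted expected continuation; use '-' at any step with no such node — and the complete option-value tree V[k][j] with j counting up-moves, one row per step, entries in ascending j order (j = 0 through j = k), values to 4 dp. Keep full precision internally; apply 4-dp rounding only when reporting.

price = 31.3316
boundary = - - - - 69.5019 85.4536 105.0666
tree:
31.3316
42.3068 18.3816
55.4016 26.8858 8.3117
70.0156 38.2409 13.4543 2.2055
84.9781 52.5259 21.3703 4.0588 0.0000
97.9521 69.0264 33.0894 7.4697 0.0000 0.0000
108.5043 84.9781 49.4134 13.7468 0.0000 0.0000 0.0000
117.0866 97.9521 69.0264 25.2990 0.0000 0.0000 0.0000 0.0000

Δt=0.18300, u=1.22952, d=0.81333, q=0.45513, disc=e^(-rΔt)=0.99726
k=7 terminal: V=max(K-S,0) → 117.0866 97.9521 69.0264 25.2990 0.0000 0.0000 0.0000 0.0000
k=6: j=0 S=45.9757 intr=108.5043 cont=108.0808 V=108.5043[EX]; j=1 S=69.5019 intr=84.9781 cont=84.5547 V=84.9781[EX]; j=2 S=105.0666 intr=49.4134 cont=48.9900 V=49.4134[EX]; j=3 S=158.8300 intr=0.0000 cont=13.7468 V=13.7468[hold]; j=4 S=240.1046 intr=0.0000 cont=0.0000 V=0.0000[hold]; j=5 S=362.9681 intr=0.0000 cont=0.0000 V=0.0000[hold]; j=6 S=548.7019 intr=0.0000 cont=0.0000 V=0.0000[hold]  S*(6)=105.0666
k=5: j=0 S=56.5279 intr=97.9521 cont=97.5287 V=97.9521[EX]; j=1 S=85.4536 intr=69.0264 cont=68.6029 V=69.0264[EX]; j=2 S=129.1810 intr=25.2990 cont=33.0894 V=33.0894[hold]; j=3 S=195.2839 intr=0.0000 cont=7.4697 V=7.4697[hold]; j=4 S=295.2123 intr=0.0000 cont=0.0000 V=0.0000[hold]; j=5 S=446.2749 intr=0.0000 cont=0.0000 V=0.0000[hold]  S*(5)=85.4536
k=4: j=0 S=69.5019 intr=84.9781 cont=84.5547 V=84.9781[EX]; j=1 S=105.0666 intr=49.4134 cont=52.5259 V=52.5259[hold]; j=2 S=158.8300 intr=0.0000 cont=21.3703 V=21.3703[hold]; j=3 S=240.1046 intr=0.0000 cont=4.0588 V=4.0588[hold]; j=4 S=362.9681 intr=0.0000 cont=0.0000 V=0.0000[hold]  S*(4)=69.5019
k=3: j=0 S=85.4536 intr=69.0264 cont=70.0156 V=70.0156[hold]; j=1 S=129.1810 intr=25.2990 cont=38.2409 V=38.2409[hold]; j=2 S=195.2839 intr=0.0000 cont=13.4543 V=13.4543[hold]; j=3 S=295.2123 intr=0.0000 cont=2.2055 V=2.2055[hold]  S*(3)=-
k=2: j=0 S=105.0666 intr=49.4134 cont=55.4016 V=55.4016[hold]; j=1 S=158.8300 intr=0.0000 cont=26.8858 V=26.8858[hold]; j=2 S=240.1046 intr=0.0000 cont=8.3117 V=8.3117[hold]  S*(2)=-
k=1: j=0 S=129.1810 intr=25.2990 cont=42.3068 V=42.3068[hold]; j=1 S=195.2839 intr=0.0000 cont=18.3816 V=18.3816[hold]  S*(1)=-
k=0: j=0 S=158.8300 intr=0.0000 cont=31.3316 V=31.3316[hold]  S*(0)=-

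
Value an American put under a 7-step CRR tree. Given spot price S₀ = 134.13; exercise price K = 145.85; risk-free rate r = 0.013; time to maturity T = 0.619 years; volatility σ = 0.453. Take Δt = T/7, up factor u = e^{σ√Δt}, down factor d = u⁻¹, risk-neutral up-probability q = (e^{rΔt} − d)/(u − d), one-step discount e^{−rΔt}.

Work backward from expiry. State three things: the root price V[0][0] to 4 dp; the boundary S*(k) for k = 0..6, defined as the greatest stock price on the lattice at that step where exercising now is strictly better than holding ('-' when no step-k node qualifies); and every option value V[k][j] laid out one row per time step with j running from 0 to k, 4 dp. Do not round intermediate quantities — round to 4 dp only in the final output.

price = 25.7063
boundary = - - - - 78.2553 89.5399 102.4518
tree:
25.7063
34.6356 15.7254
45.0701 22.9835 7.5998
56.3815 32.4571 12.3836 2.2376
67.5947 43.9066 19.6579 4.2317 0.0000
77.4572 56.3101 30.0623 8.0030 0.0000 0.0000
86.0767 67.5947 43.3982 15.1354 0.0000 0.0000 0.0000
93.6099 77.4572 56.3101 28.6243 0.0000 0.0000 0.0000 0.0000

Δt=0.08843, u=1.14420, d=0.87397, q=0.47063, disc=e^(-rΔt)=0.99885
k=7 terminal: V=max(K-S,0) → 93.6099 77.4572 56.3101 28.6243 0.0000 0.0000 0.0000 0.0000
k=6: j=0 S=59.7733 intr=86.0767 cont=85.9091 V=86.0767[EX]; j=1 S=78.2553 intr=67.5947 cont=67.4272 V=67.5947[EX]; j=2 S=102.4518 intr=43.3982 cont=43.2306 V=43.3982[EX]; j=3 S=134.1300 intr=11.7200 cont=15.1354 V=15.1354[hold]; j=4 S=175.6031 intr=0.0000 cont=0.0000 V=0.0000[hold]; j=5 S=229.8996 intr=0.0000 cont=0.0000 V=0.0000[hold]; j=6 S=300.9847 intr=0.0000 cont=0.0000 V=0.0000[hold]  S*(6)=102.4518
k=5: j=0 S=68.3928 intr=77.4572 cont=77.2896 V=77.4572[EX]; j=1 S=89.5399 intr=56.3101 cont=56.1425 V=56.3101[EX]; j=2 S=117.2257 intr=28.6243 cont=30.0623 V=30.0623[hold]; j=3 S=153.4720 intr=0.0000 cont=8.0030 V=8.0030[hold]; j=4 S=200.9256 intr=0.0000 cont=0.0000 V=0.0000[hold]; j=5 S=263.0519 intr=0.0000 cont=0.0000 V=0.0000[hold]  S*(5)=89.5399
k=4: j=0 S=78.2553 intr=67.5947 cont=67.4272 V=67.5947[EX]; j=1 S=102.4518 intr=43.3982 cont=43.9066 V=43.9066[hold]; j=2 S=134.1300 intr=11.7200 cont=19.6579 V=19.6579[hold]; j=3 S=175.6031 intr=0.0000 cont=4.2317 V=4.2317[hold]; j=4 S=229.8996 intr=0.0000 cont=0.0000 V=0.0000[hold]  S*(4)=78.2553
k=3: j=0 S=89.5399 intr=56.3101 cont=56.3815 V=56.3815[hold]; j=1 S=117.2257 intr=28.6243 cont=32.4571 V=32.4571[hold]; j=2 S=153.4720 intr=0.0000 cont=12.3836 V=12.3836[hold]; j=3 S=200.9256 intr=0.0000 cont=2.2376 V=2.2376[hold]  S*(3)=-
k=2: j=0 S=102.4518 intr=43.3982 cont=45.0701 V=45.0701[hold]; j=1 S=134.1300 intr=11.7200 cont=22.9835 V=22.9835[hold]; j=2 S=175.6031 intr=0.0000 cont=7.5998 V=7.5998[hold]  S*(2)=-
k=1: j=0 S=117.2257 intr=28.6243 cont=34.6356 V=34.6356[hold]; j=1 S=153.4720 intr=0.0000 cont=15.7254 V=15.7254[hold]  S*(1)=-
k=0: j=0 S=134.1300 intr=11.7200 cont=25.7063 V=25.7063[hold]  S*(0)=-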